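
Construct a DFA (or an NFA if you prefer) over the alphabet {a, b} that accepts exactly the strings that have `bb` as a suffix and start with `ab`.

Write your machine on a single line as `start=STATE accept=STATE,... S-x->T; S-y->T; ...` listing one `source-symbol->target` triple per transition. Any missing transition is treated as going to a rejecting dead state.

start=S0; accept=S5; S0-a->S1; S0-b->S2; S1-a->S2; S1-b->S3; S2-a->S2; S2-b->S2; S3-a->S4; S3-b->S5; S4-a->S4; S4-b->S3; S5-a->S4; S5-b->S5

Handle the two conditions separately and then intersect. One (3 states) tracks how much of the suffix `bb` has currently been matched; the other (4 states) tracks whether the input so far still matches the prefix `ab`. Each combined state is a pair, one component from each; accept when both components accept. Equivalent product states are then merged.
A 6-state machine:
        a   b  
>  S0   S1  S2 
   S1   S2  S3 
   S2   S2  S2 
   S3   S4  S5 
   S4   S4  S3 
 * S5   S4  S5 
(> = start, * = accepting)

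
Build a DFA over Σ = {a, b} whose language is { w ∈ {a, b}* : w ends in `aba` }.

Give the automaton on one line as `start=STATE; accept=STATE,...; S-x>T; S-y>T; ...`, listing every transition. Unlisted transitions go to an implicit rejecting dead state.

start=S0; accept=S3; S0-a>S1; S0-b>S0; S1-a>S1; S1-b>S2; S2-a>S3; S2-b>S0; S3-a>S1; S3-b>S2

Remember how much of `aba` the current input suffix matches. State S0 means no match yet; S1 means the last symbol is `a`; S2 means the last 2 symbols are `ab`; S3 means the last 3 symbols are `aba`. Only S3 accepts. On a mismatch, fall back to the longest proper suffix that is still a prefix of `aba`.
A 4-state machine:
        a   b  
>  S0   S1  S0 
   S1   S1  S2 
   S2   S3  S0 
 * S3   S1  S2 
(> = start, * = accepting)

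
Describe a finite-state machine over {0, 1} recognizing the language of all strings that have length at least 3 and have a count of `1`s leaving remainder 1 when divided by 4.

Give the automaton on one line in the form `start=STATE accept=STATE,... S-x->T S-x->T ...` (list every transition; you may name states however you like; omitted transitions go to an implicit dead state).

start=s0 accept=s6 s0-0->s1 s0-1->s2 s1-0->s3 s1-1->s4 s2-0->s4 s2-1->s5 s3-0->s3 s3-1->s6 s4-0->s6 s4-1->s5 s5-0->s5 s5-1->s7 s6-0->s6 s6-1->s5 s7-0->s7 s7-1->s3

Run two small machines in parallel and take their product. The first has 5 states tracking the input length, saturating at 4; the second has 4 states tracking the count of `1`s modulo 4. A product state is a pair (one from each), accepting exactly when both do. Equivalent product states are then merged.
        0   1  
>  s0   s1  s2 
   s1   s3  s4 
   s2   s4  s5 
   s3   s3  s6 
   s4   s6  s5 
   s5   s5  s7 
 * s6   s6  s5 
   s7   s7  s3 
(> = start, * = accepting)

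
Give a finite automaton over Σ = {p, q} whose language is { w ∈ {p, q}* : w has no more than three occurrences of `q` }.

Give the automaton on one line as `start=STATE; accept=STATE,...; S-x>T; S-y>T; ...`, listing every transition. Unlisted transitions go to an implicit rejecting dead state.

start=s0; accept=s0,s1,s2,s3; s0-p>s0; s0-q>s1; s1-p>s1; s1-q>s2; s2-p>s2; s2-q>s3; s3-p>s3; s3-q>s4; s4-p>s4; s4-q>s4

Count `q`s, saturating at 4: states s0 through s3 mean 0 through 3 `q`s seen; s4 means more than 3. Each `q` increments (capped at s4); other symbols loop. Accept from {s0, s1, s2, s3}.
        p   q  
>* s0   s0  s1 
 * s1   s1  s2 
 * s2   s2  s3 
 * s3   s3  s4 
   s4   s4  s4 
(> = start, * = accepting)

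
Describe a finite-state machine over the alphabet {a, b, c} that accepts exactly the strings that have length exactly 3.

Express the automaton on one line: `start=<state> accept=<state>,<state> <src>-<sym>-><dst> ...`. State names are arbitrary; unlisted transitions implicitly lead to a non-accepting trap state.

Count input length up to 4: every symbol moves from S0 toward S4, which means 'more than 3' and absorbs. Accept from {S3}.
        a   b   c  
>  S0   S1  S1  S1 
   S1   S2  S2  S2 
   S2   S3  S3  S3 
 * S3   S4  S4  S4 
   S4   S4  S4  S4 
(> = start, * = accepting)

start=S0 accept=S3 S0-a->S1 S0-b->S1 S0-c->S1 S1-a->S2 S1-b->S2 S1-c->S2 S2-a->S3 S2-b->S3 S2-c->S3 S3-a->S4 S3-b->S4 S3-c->S4 S4-a->S4 S4-b->S4 S4-c->S4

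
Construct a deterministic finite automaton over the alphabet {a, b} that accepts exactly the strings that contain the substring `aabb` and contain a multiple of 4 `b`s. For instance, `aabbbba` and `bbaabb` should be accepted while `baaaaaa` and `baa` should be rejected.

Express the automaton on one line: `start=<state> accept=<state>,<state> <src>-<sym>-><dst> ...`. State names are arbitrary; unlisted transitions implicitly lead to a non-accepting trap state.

Handle the two conditions separately and then intersect. The first has 5 states tracking whether and how much of `aabb` has been seen; the second has 4 states tracking the count of `b`s modulo 4. A product state is a pair (one from each), accepting exactly when both do.
          a    b  
>  q0     q1   q2 
   q1     q3   q2 
   q2     q4   q5 
   q3     q3   q6 
   q4     q7   q5 
   q5     q8   q9 
   q6     q4  q10 
   q7     q7  q11 
   q8    q12   q9 
   q9    q13   q0 
   q10   q10  q14 
   q11    q8  q14 
   q12   q12  q15 
   q13   q16   q0 
   q14   q14  q17 
   q15   q13  q17 
   q16   q16  q18 
 * q17   q17  q19 
   q18    q1  q19 
   q19   q19  q10 
(> = start, * = accepting)

start=q0 accept=q17 q0-a->q1 q0-b->q2 q1-a->q3 q1-b->q2 q2-a->q4 q2-b->q5 q3-a->q3 q3-b->q6 q4-a->q7 q4-b->q5 q5-a->q8 q5-b->q9 q6-a->q4 q6-b->q10 q7-a->q7 q7-b->q11 q8-a->q12 q8-b->q9 q9-a->q13 q9-b->q0 q10-a->q10 q10-b->q14 q11-a->q8 q11-b->q14 q12-a->q12 q12-b->q15 q13-a->q16 q13-b->q0 q14-a->q14 q14-b->q17 q15-a->q13 q15-b->q17 q16-a->q16 q16-b->q18 q17-a->q17 q17-b->q19 q18-a->q1 q18-b->q19 q19-a->q19 q19-b->q10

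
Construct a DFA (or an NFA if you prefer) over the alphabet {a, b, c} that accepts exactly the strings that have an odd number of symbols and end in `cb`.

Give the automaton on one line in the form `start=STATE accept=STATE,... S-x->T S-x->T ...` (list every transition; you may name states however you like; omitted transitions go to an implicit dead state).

Run two small machines in parallel and take their product. The first has 2 states tracking the input length modulo 2; the second has 3 states tracking how much of the suffix `cb` has currently been matched. A product state is a pair (one from each), accepting exactly when both do. Equivalent product states are then merged.
4 states suffice.
        a   b   c  
>  q0   q1  q1  q1 
   q1   q0  q0  q2 
   q2   q1  q3  q1 
 * q3   q0  q0  q2 
(> = start, * = accepting)

start=q0 accept=q3 q0-a->q1 q0-b->q1 q0-c->q1 q1-a->q0 q1-b->q0 q1-c->q2 q2-a->q1 q2-b->q3 q2-c->q1 q3-a->q0 q3-b->q0 q3-c->q2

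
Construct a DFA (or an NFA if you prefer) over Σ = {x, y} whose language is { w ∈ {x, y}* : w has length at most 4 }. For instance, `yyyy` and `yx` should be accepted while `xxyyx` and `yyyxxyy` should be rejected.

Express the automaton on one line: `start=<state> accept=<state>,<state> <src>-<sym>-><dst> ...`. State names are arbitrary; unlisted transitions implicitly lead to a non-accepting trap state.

start=q0 accept=q0,q1,q2,q3,q4 q0-x->q1 q0-y->q1 q1-x->q2 q1-y->q2 q2-x->q3 q2-y->q3 q3-x->q4 q3-y->q4 q4-x->q5 q4-y->q5 q5-x->q5 q5-y->q5

We only need to distinguish lengths 0, 1, …, 4, and '>4'. Chain q0 → q1 → q2 → q3 → q4 → q5 on every symbol, with q5 looping. Accepting states: {q0, q1, q2, q3, q4}.
6 states suffice.
        x   y  
>* q0   q1  q1 
 * q1   q2  q2 
 * q2   q3  q3 
 * q3   q4  q4 
 * q4   q5  q5 
   q5   q5  q5 
(> = start, * = accepting)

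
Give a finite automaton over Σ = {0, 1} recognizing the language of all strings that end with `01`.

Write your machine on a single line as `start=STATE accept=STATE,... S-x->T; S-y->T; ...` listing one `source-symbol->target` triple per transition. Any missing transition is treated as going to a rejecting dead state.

start=q0; accept=q2; q0-0->q1; q0-1->q0; q1-0->q1; q1-1->q2; q2-0->q1; q2-1->q0

Remember how much of `01` the current input suffix matches. State q0 means no match yet; q1 means the last symbol is `0`; q2 means the last 2 symbols are `01`. Only q2 accepts. On a mismatch, fall back to the longest proper suffix that is still a prefix of `01`.
A 3-state machine:
        0   1  
>  q0   q1  q0 
   q1   q1  q2 
 * q2   q1  q0 
(> = start, * = accepting)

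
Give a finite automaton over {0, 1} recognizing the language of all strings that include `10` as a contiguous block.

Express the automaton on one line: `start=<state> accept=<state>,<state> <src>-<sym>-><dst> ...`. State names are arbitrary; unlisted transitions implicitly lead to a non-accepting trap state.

States s0..s1 record the length of the longest prefix of `10` that matches the current input suffix. Reaching s2 means `10` has been seen, and we stay there forever. Accept from s2.
With 3 states:
        0   1  
>  s0   s0  s1 
   s1   s2  s1 
 * s2   s2  s2 
(> = start, * = accepting)

start=s0 accept=s2 s0-0->s0 s0-1->s1 s1-0->s2 s1-1->s1 s2-0->s2 s2-1->s2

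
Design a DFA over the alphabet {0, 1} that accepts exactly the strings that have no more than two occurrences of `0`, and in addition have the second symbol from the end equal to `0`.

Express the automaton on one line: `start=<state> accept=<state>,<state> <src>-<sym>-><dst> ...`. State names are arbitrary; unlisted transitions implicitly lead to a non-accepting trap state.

Build one automaton per condition and run them in lockstep. The first has 4 states tracking the count of `0`s, saturating at 3; the second has 7 states tracking the last 2 symbols read. A product state is a pair (one from each), accepting exactly when both do.
A 15-state machine:
          0    1  
>  q0     q1   q2 
   q1     q3   q4 
   q2     q5   q6 
 * q3     q7   q8 
 * q4     q9  q10 
   q5     q3   q4 
   q6     q5   q6 
   q7     q7  q11 
 * q8    q12  q13 
   q9     q7   q8 
   q10    q9  q10 
   q11   q12  q14 
   q12    q7  q11 
   q13   q12  q13 
   q14   q12  q14 
(> = start, * = accepting)

start=q0 accept=q3,q4,q8 q0-0->q1 q0-1->q2 q1-0->q3 q1-1->q4 q2-0->q5 q2-1->q6 q3-0->q7 q3-1->q8 q4-0->q9 q4-1->q10 q5-0->q3 q5-1->q4 q6-0->q5 q6-1->q6 q7-0->q7 q7-1->q11 q8-0->q12 q8-1->q13 q9-0->q7 q9-1->q8 q10-0->q9 q10-1->q10 q11-0->q12 q11-1->q14 q12-0->q7 q12-1->q11 q13-0->q12 q13-1->q13 q14-0->q12 q14-1->q14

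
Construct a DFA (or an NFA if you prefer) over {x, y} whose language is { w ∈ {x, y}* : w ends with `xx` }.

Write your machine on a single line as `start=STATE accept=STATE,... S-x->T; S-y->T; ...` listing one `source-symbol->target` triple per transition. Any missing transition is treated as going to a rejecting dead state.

Let each state record the length of the longest suffix of the input read so far that is also a prefix of `xx`. B means the last symbol is `x`; C means the last 2 symbols are `xx`. Accept only at C, where the string currently ends in `xx`.
A 3-state machine:
       x  y 
>  A   B  A 
   B   C  A 
 * C   C  A 
(> = start, * = accepting)

start=A; accept=C; A-x->B; A-y->A; B-x->C; B-y->A; C-x->C; C-y->A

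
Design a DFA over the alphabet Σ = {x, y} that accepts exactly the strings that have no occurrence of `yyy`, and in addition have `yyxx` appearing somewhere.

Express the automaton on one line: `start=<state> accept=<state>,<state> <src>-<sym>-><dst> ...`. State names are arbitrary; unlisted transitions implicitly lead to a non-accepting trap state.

Run two small machines in parallel and take their product. The first has 4 states tracking partial matches of the forbidden pattern `yyy`; the second has 5 states tracking whether and how much of `yyxx` has been seen. A product state is a pair (one from each), accepting exactly when both do. Minimizing collapses redundant product states.
An 8-state machine:
        x   y  
>  S0   S0  S1 
   S1   S0  S2 
   S2   S3  S4 
   S3   S5  S1 
   S4   S4  S4 
 * S5   S5  S6 
 * S6   S5  S7 
 * S7   S5  S4 
(> = start, * = accepting)

start=S0 accept=S5,S6,S7 S0-x->S0 S0-y->S1 S1-x->S0 S1-y->S2 S2-x->S3 S2-y->S4 S3-x->S5 S3-y->S1 S4-x->S4 S4-y->S4 S5-x->S5 S5-y->S6 S6-x->S5 S6-y->S7 S7-x->S5 S7-y->S4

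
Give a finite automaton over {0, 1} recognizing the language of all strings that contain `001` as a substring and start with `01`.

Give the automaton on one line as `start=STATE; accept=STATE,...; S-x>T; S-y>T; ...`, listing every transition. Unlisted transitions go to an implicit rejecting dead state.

Build one automaton per condition and run them in lockstep. The first has 4 states tracking whether and how much of `001` has been seen; the second has 4 states tracking whether the input so far still matches the prefix `01`. A product state is a pair (one from each), accepting exactly when both do. Equivalent product states are then merged.
        0   1  
>  q0   q1  q2 
   q1   q2  q3 
   q2   q2  q2 
   q3   q4  q3 
   q4   q5  q3 
   q5   q5  q6 
 * q6   q6  q6 
(> = start, * = accepting)

start=q0; accept=q6; q0-0>q1; q0-1>q2; q1-0>q2; q1-1>q3; q2-0>q2; q2-1>q2; q3-0>q4; q3-1>q3; q4-0>q5; q4-1>q3; q5-0>q5; q5-1>q6; q6-0>q6; q6-1>q6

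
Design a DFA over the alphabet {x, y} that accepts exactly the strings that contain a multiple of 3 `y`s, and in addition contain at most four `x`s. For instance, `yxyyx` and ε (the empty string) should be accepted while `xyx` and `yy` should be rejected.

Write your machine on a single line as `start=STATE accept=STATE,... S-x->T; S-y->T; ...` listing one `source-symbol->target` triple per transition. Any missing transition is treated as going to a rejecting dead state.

start=A; accept=A,B,D,G,J; A-x->B; A-y->C; B-x->D; B-y->E; C-x->E; C-y->F; D-x->G; D-y->H; E-x->H; E-y->I; F-x->I; F-y->A; G-x->J; G-y->K; H-x->K; H-y->L; I-x->L; I-y->B; J-x->M; J-y->N; K-x->N; K-y->O; L-x->O; L-y->D; M-x->M; M-y->P; N-x->P; N-y->Q; O-x->Q; O-y->G; P-x->P; P-y->R; Q-x->R; Q-y->J; R-x->R; R-y->M

Run two small machines in parallel and take their product. One (3 states) tracks the count of `y`s modulo 3; the other (6 states) tracks the count of `x`s, saturating at 5. Each combined state is a pair, one component from each; accept when both components accept.
18 states suffice.
       x  y 
>* A   B  C 
 * B   D  E 
   C   E  F 
 * D   G  H 
   E   H  I 
   F   I  A 
 * G   J  K 
   H   K  L 
   I   L  B 
 * J   M  N 
   K   N  O 
   L   O  D 
   M   M  P 
   N   P  Q 
   O   Q  G 
   P   P  R 
   Q   R  J 
   R   R  M 
(> = start, * = accepting)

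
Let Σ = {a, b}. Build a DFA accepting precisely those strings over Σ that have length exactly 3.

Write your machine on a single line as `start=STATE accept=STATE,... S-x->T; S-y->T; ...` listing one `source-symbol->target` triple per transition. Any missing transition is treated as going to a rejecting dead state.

start=s0; accept=s3; s0-a->s1; s0-b->s1; s1-a->s2; s1-b->s2; s2-a->s3; s2-b->s3; s3-a->s4; s3-b->s4; s4-a->s4; s4-b->s4

We only need to distinguish lengths 0, 1, …, 3, and '>3'. Chain s0 → s1 → s2 → s3 → s4 on every symbol, with s4 looping. Accepting states: {s3}.
        a   b  
>  s0   s1  s1 
   s1   s2  s2 
   s2   s3  s3 
 * s3   s4  s4 
   s4   s4  s4 
(> = start, * = accepting)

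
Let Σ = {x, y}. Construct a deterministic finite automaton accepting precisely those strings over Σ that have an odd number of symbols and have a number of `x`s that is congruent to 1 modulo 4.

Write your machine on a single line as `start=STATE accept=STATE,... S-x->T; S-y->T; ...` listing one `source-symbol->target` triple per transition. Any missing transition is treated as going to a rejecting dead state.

start=q0; accept=q1; q0-x->q1; q0-y->q2; q1-x->q3; q1-y->q4; q2-x->q4; q2-y->q0; q3-x->q5; q3-y->q6; q4-x->q6; q4-y->q1; q5-x->q0; q5-y->q7; q6-x->q7; q6-y->q3; q7-x->q2; q7-y->q5

Run two small machines in parallel and take their product. One (2 states) tracks the input length modulo 2; the other (4 states) tracks the count of `x`s modulo 4. Each combined state is a pair, one component from each; accept when both components accept.
8 states suffice.
        x   y  
>  q0   q1  q2 
 * q1   q3  q4 
   q2   q4  q0 
   q3   q5  q6 
   q4   q6  q1 
   q5   q0  q7 
   q6   q7  q3 
   q7   q2  q5 
(> = start, * = accepting)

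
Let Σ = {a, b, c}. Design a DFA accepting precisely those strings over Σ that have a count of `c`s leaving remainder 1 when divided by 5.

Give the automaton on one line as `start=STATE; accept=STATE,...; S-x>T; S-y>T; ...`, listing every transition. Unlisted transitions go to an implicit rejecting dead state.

start=q0; accept=q1; q0-a>q0; q0-b>q0; q0-c>q1; q1-a>q1; q1-b>q1; q1-c>q2; q2-a>q2; q2-b>q2; q2-c>q3; q3-a>q3; q3-b>q3; q3-c>q4; q4-a>q4; q4-b>q4; q4-c>q0

Keep the running count of `c`s modulo 5: each `c` advances along the cycle q0 → q1 → q2 → q3 → q4 → q0 while other symbols loop. Accept at q1.
        a   b   c  
>  q0   q0  q0  q1 
 * q1   q1  q1  q2 
   q2   q2  q2  q3 
   q3   q3  q3  q4 
   q4   q4  q4  q0 
(> = start, * = accepting)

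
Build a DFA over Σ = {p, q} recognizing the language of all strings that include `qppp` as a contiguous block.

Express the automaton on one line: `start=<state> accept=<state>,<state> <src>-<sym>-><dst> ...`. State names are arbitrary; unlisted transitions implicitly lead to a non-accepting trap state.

Track how much of `qppp` has been matched so far: state s0 is no progress, s4 is the absorbing accept state reached once `qppp` has occurred. Intermediate states record partial matches; on a mismatch, fall back to the longest reusable overlap.
With 5 states:
        p   q  
>  s0   s0  s1 
   s1   s2  s1 
   s2   s3  s1 
   s3   s4  s1 
 * s4   s4  s4 
(> = start, * = accepting)

start=s0 accept=s4 s0-p->s0 s0-q->s1 s1-p->s2 s1-q->s1 s2-p->s3 s2-q->s1 s3-p->s4 s3-q->s1 s4-p->s4 s4-q->s4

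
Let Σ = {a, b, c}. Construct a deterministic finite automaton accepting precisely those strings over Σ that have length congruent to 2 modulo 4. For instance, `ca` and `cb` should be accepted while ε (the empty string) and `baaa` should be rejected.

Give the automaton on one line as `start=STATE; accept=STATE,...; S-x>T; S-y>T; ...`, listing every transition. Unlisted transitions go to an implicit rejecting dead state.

start=s0; accept=s2; s0-a>s1; s0-b>s1; s0-c>s1; s1-a>s2; s1-b>s2; s1-c>s2; s2-a>s3; s2-b>s3; s2-c>s3; s3-a>s0; s3-b>s0; s3-c>s0

Only the length mod 4 matters, so use a 4-cycle: from any state, every input symbol moves to the next state, wrapping s3 back to s0. Mark s2 accepting.
With 4 states:
        a   b   c  
>  s0   s1  s1  s1 
   s1   s2  s2  s2 
 * s2   s3  s3  s3 
   s3   s0  s0  s0 
(> = start, * = accepting)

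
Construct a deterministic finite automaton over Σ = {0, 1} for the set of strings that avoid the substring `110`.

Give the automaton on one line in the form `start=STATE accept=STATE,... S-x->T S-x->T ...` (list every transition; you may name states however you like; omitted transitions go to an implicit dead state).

start=q0 accept=q0,q1,q2 q0-0->q0 q0-1->q1 q1-0->q0 q1-1->q2 q2-0->q3 q2-1->q2 q3-0->q3 q3-1->q3

This is the complement of 'contains `110`'. Use the same substring-matching states — q0 through q3 holding how much of `110` has just been matched — but flip the accepting set: everything except the trap q3 accepts.
A 4-state machine:
        0   1  
>* q0   q0  q1 
 * q1   q0  q2 
 * q2   q3  q2 
   q3   q3  q3 
(> = start, * = accepting)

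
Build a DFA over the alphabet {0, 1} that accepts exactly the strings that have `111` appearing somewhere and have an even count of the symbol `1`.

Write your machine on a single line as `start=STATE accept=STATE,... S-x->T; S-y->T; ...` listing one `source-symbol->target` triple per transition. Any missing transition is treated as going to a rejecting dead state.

Handle the two conditions separately and then intersect. One (4 states) tracks whether and how much of `111` has been seen; the other (2 states) tracks the count of `1`s modulo 2. Each combined state is a pair, one component from each; accept when both components accept.
An 8-state machine:
        0   1  
>  q0   q0  q1 
   q1   q2  q3 
   q2   q2  q4 
   q3   q0  q5 
   q4   q0  q6 
   q5   q5  q7 
   q6   q2  q7 
 * q7   q7  q5 
(> = start, * = accepting)

start=q0; accept=q7; q0-0->q0; q0-1->q1; q1-0->q2; q1-1->q3; q2-0->q2; q2-1->q4; q3-0->q0; q3-1->q5; q4-0->q0; q4-1->q6; q5-0->q5; q5-1->q7; q6-0->q2; q6-1->q7; q7-0->q7; q7-1->q5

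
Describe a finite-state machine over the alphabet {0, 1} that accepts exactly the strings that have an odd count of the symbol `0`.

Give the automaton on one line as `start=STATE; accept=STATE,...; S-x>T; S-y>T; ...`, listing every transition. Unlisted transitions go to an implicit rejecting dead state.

start=q0; accept=q1; q0-0>q1; q0-1>q0; q1-0>q0; q1-1>q1

Keep the running count of `0`s modulo 2: each `0` advances along the cycle q0 → q1 → q0 while other symbols loop. Accept at q1.
        0   1  
>  q0   q1  q0 
 * q1   q0  q1 
(> = start, * = accepting)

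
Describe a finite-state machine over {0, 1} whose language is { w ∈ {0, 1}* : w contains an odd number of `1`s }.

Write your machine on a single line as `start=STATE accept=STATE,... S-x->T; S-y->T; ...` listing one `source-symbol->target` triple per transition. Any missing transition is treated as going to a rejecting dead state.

Keep the running count of `1`s modulo 2: each `1` advances along the cycle q0 → q1 → q0 while other symbols loop. Accept at q1.
With 2 states:
        0   1  
>  q0   q0  q1 
 * q1   q1  q0 
(> = start, * = accepting)

start=q0; accept=q1; q0-0->q0; q0-1->q1; q1-0->q1; q1-1->q0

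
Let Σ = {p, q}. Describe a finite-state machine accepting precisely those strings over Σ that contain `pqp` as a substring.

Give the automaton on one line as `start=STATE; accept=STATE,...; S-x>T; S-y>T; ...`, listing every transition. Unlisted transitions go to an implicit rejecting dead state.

States S0..S2 record the length of the longest prefix of `pqp` that matches the current input suffix. Reaching S3 means `pqp` has been seen, and we stay there forever. Accept from S3.
        p   q  
>  S0   S1  S0 
   S1   S1  S2 
   S2   S3  S0 
 * S3   S3  S3 
(> = start, * = accepting)

start=S0; accept=S3; S0-p>S1; S0-q>S0; S1-p>S1; S1-q>S2; S2-p>S3; S2-q>S0; S3-p>S3; S3-q>S3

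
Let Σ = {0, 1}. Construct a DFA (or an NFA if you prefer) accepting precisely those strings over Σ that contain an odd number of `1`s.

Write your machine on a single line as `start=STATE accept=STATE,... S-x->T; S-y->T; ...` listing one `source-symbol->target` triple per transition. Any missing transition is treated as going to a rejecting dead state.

start=q0; accept=q1; q0-0->q0; q0-1->q1; q1-0->q1; q1-1->q0

Keep the running count of `1`s modulo 2: each `1` advances along the cycle q0 → q1 → q0 while other symbols loop. Accept at q1.
2 states suffice.
        0   1  
>  q0   q0  q1 
 * q1   q1  q0 
(> = start, * = accepting)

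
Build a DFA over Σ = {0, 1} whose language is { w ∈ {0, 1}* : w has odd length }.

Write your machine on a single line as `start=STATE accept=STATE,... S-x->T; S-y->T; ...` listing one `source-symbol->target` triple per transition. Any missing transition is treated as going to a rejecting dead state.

Only the length mod 2 matters, so use a 2-cycle: from any state, every input symbol moves to the next state, wrapping B back to A. Mark B accepting.
A 2-state machine:
       0  1 
>  A   B  B 
 * B   A  A 
(> = start, * = accepting)

start=A; accept=B; A-0->B; A-1->B; B-0->A; B-1->A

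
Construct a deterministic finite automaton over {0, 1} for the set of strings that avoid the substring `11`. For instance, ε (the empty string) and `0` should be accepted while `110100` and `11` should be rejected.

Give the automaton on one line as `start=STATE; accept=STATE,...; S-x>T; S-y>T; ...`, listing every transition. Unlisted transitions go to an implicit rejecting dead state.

This is the complement of 'contains `11`'. Use the same substring-matching states — s0 through s2 holding how much of `11` has just been matched — but flip the accepting set: everything except the trap s2 accepts.
With 3 states:
        0   1  
>* s0   s0  s1 
 * s1   s0  s2 
   s2   s2  s2 
(> = start, * = accepting)

start=s0; accept=s0,s1; s0-0>s0; s0-1>s1; s1-0>s0; s1-1>s2; s2-0>s2; s2-1>s2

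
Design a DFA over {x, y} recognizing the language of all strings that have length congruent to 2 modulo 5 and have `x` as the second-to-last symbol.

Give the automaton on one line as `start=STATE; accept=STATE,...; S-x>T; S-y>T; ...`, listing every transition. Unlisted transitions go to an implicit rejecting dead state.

start=q0; accept=q3; q0-x>q1; q0-y>q2; q1-x>q3; q1-y>q3; q2-x>q4; q2-y>q4; q3-x>q5; q3-y>q5; q4-x>q5; q4-y>q5; q5-x>q6; q5-y>q6; q6-x>q0; q6-y>q0

Build one automaton per condition and run them in lockstep. The first has 5 states tracking the input length modulo 5; the second has 7 states tracking the last 2 symbols read. A product state is a pair (one from each), accepting exactly when both do. After merging equivalent states the machine shrinks.
A 7-state machine:
        x   y  
>  q0   q1  q2 
   q1   q3  q3 
   q2   q4  q4 
 * q3   q5  q5 
   q4   q5  q5 
   q5   q6  q6 
   q6   q0  q0 
(> = start, * = accepting)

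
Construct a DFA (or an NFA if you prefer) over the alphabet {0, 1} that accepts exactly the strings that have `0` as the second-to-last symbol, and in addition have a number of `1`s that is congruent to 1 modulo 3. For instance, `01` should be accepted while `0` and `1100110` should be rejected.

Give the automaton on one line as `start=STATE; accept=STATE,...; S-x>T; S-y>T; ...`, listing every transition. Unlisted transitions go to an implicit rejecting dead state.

Handle the two conditions separately and then intersect. One (7 states) tracks the last 2 symbols read; the other (3 states) tracks the count of `1`s modulo 3. Each combined state is a pair, one component from each; accept when both components accept. After merging equivalent states the machine shrinks.
       0  1 
>  A   B  C 
   B   B  D 
   C   E  F 
 * D   E  F 
   E   G  F 
   F   F  A 
 * G   G  F 
(> = start, * = accepting)

start=A; accept=D,G; A-0>B; A-1>C; B-0>B; B-1>D; C-0>E; C-1>F; D-0>E; D-1>F; E-0>G; E-1>F; F-0>F; F-1>A; G-0>G; G-1>F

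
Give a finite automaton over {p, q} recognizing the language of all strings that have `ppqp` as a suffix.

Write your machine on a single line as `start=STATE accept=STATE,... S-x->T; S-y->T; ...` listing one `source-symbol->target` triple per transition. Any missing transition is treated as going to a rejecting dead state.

start=A; accept=E; A-p->B; A-q->A; B-p->C; B-q->A; C-p->C; C-q->D; D-p->E; D-q->A; E-p->C; E-q->A

Let each state record the length of the longest suffix of the input read so far that is also a prefix of `ppqp`. B means the last symbol is `p`; C means the last 2 symbols are `pp`; D means the last 3 symbols are `ppq`; E means the last 4 symbols are `ppqp`. Accept only at E, where the string currently ends in `ppqp`.
5 states suffice.
       p  q 
>  A   B  A 
   B   C  A 
   C   C  D 
   D   E  A 
 * E   C  A 
(> = start, * = accepting)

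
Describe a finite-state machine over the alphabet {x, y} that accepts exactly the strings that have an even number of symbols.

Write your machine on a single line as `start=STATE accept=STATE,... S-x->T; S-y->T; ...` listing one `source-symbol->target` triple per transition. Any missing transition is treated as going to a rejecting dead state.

Only the length mod 2 matters, so use a 2-cycle: from any state, every input symbol moves to the next state, wrapping B back to A. Mark A accepting.
A 2-state machine:
       x  y 
>* A   B  B 
   B   A  A 
(> = start, * = accepting)

start=A; accept=A; A-x->B; A-y->B; B-x->A; B-y->A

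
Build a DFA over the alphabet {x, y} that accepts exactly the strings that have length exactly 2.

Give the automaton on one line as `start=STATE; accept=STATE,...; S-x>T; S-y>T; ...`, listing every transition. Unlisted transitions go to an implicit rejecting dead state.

We only need to distinguish lengths 0, 1, …, 2, and '>2'. Chain A → B → C → D on every symbol, with D looping. Accepting states: {C}.
With 4 states:
       x  y 
>  A   B  B 
   B   C  C 
 * C   D  D 
   D   D  D 
(> = start, * = accepting)

start=A; accept=C; A-x>B; A-y>B; B-x>C; B-y>C; C-x>D; C-y>D; D-x>D; D-y>D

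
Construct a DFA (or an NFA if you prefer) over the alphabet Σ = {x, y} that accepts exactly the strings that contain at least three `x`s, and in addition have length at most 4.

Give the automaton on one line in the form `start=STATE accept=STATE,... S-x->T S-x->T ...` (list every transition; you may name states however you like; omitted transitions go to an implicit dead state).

Run two small machines in parallel and take their product. One (5 states) tracks the count of `x`s, saturating at 4; the other (6 states) tracks the input length, saturating at 5. Each combined state is a pair, one component from each; accept when both components accept.
A 20-state machine:
          x    y  
>  q0     q1   q2 
   q1     q3   q4 
   q2     q4   q5 
   q3     q6   q7 
   q4     q7   q8 
   q5     q8   q9 
 * q6    q10  q11 
   q7    q11  q12 
   q8    q12  q13 
   q9    q13  q14 
 * q10   q15  q15 
 * q11   q15  q16 
   q12   q16  q17 
   q13   q17  q18 
   q14   q18  q19 
   q15   q15  q15 
   q16   q15  q16 
   q17   q16  q17 
   q18   q17  q18 
   q19   q18  q19 
(> = start, * = accepting)

start=q0 accept=q6,q10,q11 q0-x->q1 q0-y->q2 q1-x->q3 q1-y->q4 q2-x->q4 q2-y->q5 q3-x->q6 q3-y->q7 q4-x->q7 q4-y->q8 q5-x->q8 q5-y->q9 q6-x->q10 q6-y->q11 q7-x->q11 q7-y->q12 q8-x->q12 q8-y->q13 q9-x->q13 q9-y->q14 q10-x->q15 q10-y->q15 q11-x->q15 q11-y->q16 q12-x->q16 q12-y->q17 q13-x->q17 q13-y->q18 q14-x->q18 q14-y->q19 q15-x->q15 q15-y->q15 q16-x->q15 q16-y->q16 q17-x->q16 q17-y->q17 q18-x->q17 q18-y->q18 q19-x->q18 q19-y->q19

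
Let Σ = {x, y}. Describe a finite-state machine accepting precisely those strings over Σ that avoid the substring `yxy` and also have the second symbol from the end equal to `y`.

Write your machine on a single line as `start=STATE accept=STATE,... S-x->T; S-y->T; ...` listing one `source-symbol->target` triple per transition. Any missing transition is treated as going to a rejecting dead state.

start=A; accept=C,D; A-x->A; A-y->B; B-x->C; B-y->D; C-x->A; C-y->E; D-x->C; D-y->D; E-x->E; E-y->E

Handle the two conditions separately and then intersect. One (4 states) tracks partial matches of the forbidden pattern `yxy`; the other (7 states) tracks the last 2 symbols read. Each combined state is a pair, one component from each; accept when both components accept. After merging equivalent states the machine shrinks.
A 5-state machine:
       x  y 
>  A   A  B 
   B   C  D 
 * C   A  E 
 * D   C  D 
   E   E  E 
(> = start, * = accepting)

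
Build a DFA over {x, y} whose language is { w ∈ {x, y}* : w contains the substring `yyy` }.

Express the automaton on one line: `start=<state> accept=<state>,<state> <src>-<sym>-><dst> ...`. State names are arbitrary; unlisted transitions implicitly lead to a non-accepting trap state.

States q0..q2 record the length of the longest prefix of `yyy` that matches the current input suffix. Reaching q3 means `yyy` has been seen, and we stay there forever. Accept from q3.
With 4 states:
        x   y  
>  q0   q0  q1 
   q1   q0  q2 
   q2   q0  q3 
 * q3   q3  q3 
(> = start, * = accepting)

start=q0 accept=q3 q0-x->q0 q0-y->q1 q1-x->q0 q1-y->q2 q2-x->q0 q2-y->q3 q3-x->q3 q3-y->q3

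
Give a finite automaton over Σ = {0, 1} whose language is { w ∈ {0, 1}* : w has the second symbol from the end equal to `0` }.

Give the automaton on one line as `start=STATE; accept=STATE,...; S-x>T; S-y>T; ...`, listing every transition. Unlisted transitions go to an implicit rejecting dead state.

start=s0; accept=s3,s4; s0-0>s1; s0-1>s2; s1-0>s3; s1-1>s4; s2-0>s5; s2-1>s6; s3-0>s3; s3-1>s4; s4-0>s5; s4-1>s6; s5-0>s3; s5-1>s4; s6-0>s5; s6-1>s6

Because acceptance depends on a position counted from the end, the machine has to buffer the most recent 2 symbols. Make each state the string of the last up-to-2 symbols read; on input `x` shift the window left and append `x`. Accept when the buffered window has length 2 and begins with `0`.
        0   1  
>  s0   s1  s2 
   s1   s3  s4 
   s2   s5  s6 
 * s3   s3  s4 
 * s4   s5  s6 
   s5   s3  s4 
   s6   s5  s6 
(> = start, * = accepting)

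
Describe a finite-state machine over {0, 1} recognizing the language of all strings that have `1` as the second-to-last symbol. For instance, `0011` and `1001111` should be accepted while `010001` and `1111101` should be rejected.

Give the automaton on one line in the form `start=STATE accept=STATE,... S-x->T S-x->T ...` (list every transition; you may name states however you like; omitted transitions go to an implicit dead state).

Because acceptance depends on a position counted from the end, the machine has to buffer the most recent 2 symbols. Make each state the string of the last up-to-2 symbols read; on input `x` shift the window left and append `x`. Accept when the buffered window has length 2 and begins with `1`.
With 7 states:
        0   1  
>  S0   S1  S2 
   S1   S3  S4 
   S2   S5  S6 
   S3   S3  S4 
   S4   S5  S6 
 * S5   S3  S4 
 * S6   S5  S6 
(> = start, * = accepting)

start=S0 accept=S5,S6 S0-0->S1 S0-1->S2 S1-0->S3 S1-1->S4 S2-0->S5 S2-1->S6 S3-0->S3 S3-1->S4 S4-0->S5 S4-1->S6 S5-0->S3 S5-1->S4 S6-0->S5 S6-1->S6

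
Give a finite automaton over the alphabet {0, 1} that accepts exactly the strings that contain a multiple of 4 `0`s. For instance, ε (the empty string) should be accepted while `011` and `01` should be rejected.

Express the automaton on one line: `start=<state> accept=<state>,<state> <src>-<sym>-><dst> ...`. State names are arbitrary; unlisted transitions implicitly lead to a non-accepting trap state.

start=A accept=A A-0->B A-1->A B-0->C B-1->B C-0->D C-1->C D-0->A D-1->D

Keep the running count of `0`s modulo 4: each `0` advances along the cycle A → B → C → D → A while other symbols loop. Accept at A.
A 4-state machine:
       0  1 
>* A   B  A 
   B   C  B 
   C   D  C 
   D   A  D 
(> = start, * = accepting)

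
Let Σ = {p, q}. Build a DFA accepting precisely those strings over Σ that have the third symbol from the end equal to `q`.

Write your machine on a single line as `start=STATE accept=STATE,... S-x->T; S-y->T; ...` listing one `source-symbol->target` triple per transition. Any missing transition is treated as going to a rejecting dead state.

A DFA must remember the last 3 symbols (since which symbol is third-to-last isn't known until the input ends). Use one state per possible window of the last ≤3 symbols; accept from those whose window starts with `q`.
       p  q 
>  A   B  C 
   B   D  E 
   C   F  G 
   D   H  I 
   E   J  K 
   F   L  M 
   G   N  O 
   H   H  I 
   I   J  K 
   J   L  M 
   K   N  O 
 * L   H  I 
 * M   J  K 
 * N   L  M 
 * O   N  O 
(> = start, * = accepting)

start=A; accept=L,M,N,O; A-p->B; A-q->C; B-p->D; B-q->E; C-p->F; C-q->G; D-p->H; D-q->I; E-p->J; E-q->K; F-p->L; F-q->M; G-p->N; G-q->O; H-p->H; H-q->I; I-p->J; I-q->K; J-p->L; J-q->M; K-p->N; K-q->O; L-p->H; L-q->I; M-p->J; M-q->K; N-p->L; N-q->M; O-p->N; O-q->O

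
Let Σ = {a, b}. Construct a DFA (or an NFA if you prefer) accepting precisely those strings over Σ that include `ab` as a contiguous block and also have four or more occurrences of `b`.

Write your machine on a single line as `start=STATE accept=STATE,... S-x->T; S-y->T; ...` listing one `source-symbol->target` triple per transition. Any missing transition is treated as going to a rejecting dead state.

Run two small machines in parallel and take their product. The first has 3 states tracking whether and how much of `ab` has been seen; the second has 6 states tracking the count of `b`s, saturating at 5. A product state is a pair (one from each), accepting exactly when both do. Minimizing collapses redundant product states.
With 9 states:
        a   b  
>  s0   s1  s2 
   s1   s1  s3 
   s2   s3  s4 
   s3   s3  s5 
   s4   s5  s6 
   s5   s5  s7 
   s6   s7  s6 
   s7   s7  s8 
 * s8   s8  s8 
(> = start, * = accepting)

start=s0; accept=s8; s0-a->s1; s0-b->s2; s1-a->s1; s1-b->s3; s2-a->s3; s2-b->s4; s3-a->s3; s3-b->s5; s4-a->s5; s4-b->s6; s5-a->s5; s5-b->s7; s6-a->s7; s6-b->s6; s7-a->s7; s7-b->s8; s8-a->s8; s8-b->s8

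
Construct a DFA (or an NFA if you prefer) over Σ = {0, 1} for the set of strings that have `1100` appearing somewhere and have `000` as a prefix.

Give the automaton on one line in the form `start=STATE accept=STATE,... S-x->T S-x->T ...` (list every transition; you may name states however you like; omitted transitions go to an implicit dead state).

start=A accept=M A-0->B A-1->C B-0->D B-1->C C-0->E C-1->F D-0->G D-1->C E-0->E E-1->C F-0->H F-1->F G-0->G G-1->I H-0->J H-1->C I-0->G I-1->K J-0->J J-1->J K-0->L K-1->K L-0->M L-1->I M-0->M M-1->M

Run two small machines in parallel and take their product. One (5 states) tracks whether and how much of `1100` has been seen; the other (5 states) tracks whether the input so far still matches the prefix `000`. Each combined state is a pair, one component from each; accept when both components accept.
       0  1 
>  A   B  C 
   B   D  C 
   C   E  F 
   D   G  C 
   E   E  C 
   F   H  F 
   G   G  I 
   H   J  C 
   I   G  K 
   J   J  J 
   K   L  K 
   L   M  I 
 * M   M  M 
(> = start, * = accepting)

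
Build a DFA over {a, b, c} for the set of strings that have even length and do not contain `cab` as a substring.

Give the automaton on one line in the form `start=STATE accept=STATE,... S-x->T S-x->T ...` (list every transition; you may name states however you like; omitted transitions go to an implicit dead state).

start=s0 accept=s0,s3,s4 s0-a->s1 s0-b->s1 s0-c->s2 s1-a->s0 s1-b->s0 s1-c->s3 s2-a->s4 s2-b->s0 s2-c->s3 s3-a->s5 s3-b->s1 s3-c->s2 s4-a->s1 s4-b->s6 s4-c->s2 s5-a->s0 s5-b->s7 s5-c->s3 s6-a->s7 s6-b->s7 s6-c->s7 s7-a->s6 s7-b->s6 s7-c->s6

Run two small machines in parallel and take their product. One (2 states) tracks the input length modulo 2; the other (4 states) tracks partial matches of the forbidden pattern `cab`. Each combined state is a pair, one component from each; accept when both components accept.
An 8-state machine:
        a   b   c  
>* s0   s1  s1  s2 
   s1   s0  s0  s3 
   s2   s4  s0  s3 
 * s3   s5  s1  s2 
 * s4   s1  s6  s2 
   s5   s0  s7  s3 
   s6   s7  s7  s7 
   s7   s6  s6  s6 
(> = start, * = accepting)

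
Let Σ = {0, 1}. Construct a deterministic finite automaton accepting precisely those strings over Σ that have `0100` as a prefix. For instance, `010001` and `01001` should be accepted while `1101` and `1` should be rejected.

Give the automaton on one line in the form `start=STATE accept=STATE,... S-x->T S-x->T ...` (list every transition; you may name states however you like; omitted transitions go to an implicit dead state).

start=q0 accept=q4 q0-0->q1 q0-1->q5 q1-0->q5 q1-1->q2 q2-0->q3 q2-1->q5 q3-0->q4 q3-1->q5 q4-0->q4 q4-1->q4 q5-0->q5 q5-1->q5

Walk along `0100` while the input agrees: from q0 take `0` to q1, and so on. Any deviation drops to the rejecting sink q5. Once q4 is reached the prefix is confirmed and every continuation is accepted.
        0   1  
>  q0   q1  q5 
   q1   q5  q2 
   q2   q3  q5 
   q3   q4  q5 
 * q4   q4  q4 
   q5   q5  q5 
(> = start, * = accepting)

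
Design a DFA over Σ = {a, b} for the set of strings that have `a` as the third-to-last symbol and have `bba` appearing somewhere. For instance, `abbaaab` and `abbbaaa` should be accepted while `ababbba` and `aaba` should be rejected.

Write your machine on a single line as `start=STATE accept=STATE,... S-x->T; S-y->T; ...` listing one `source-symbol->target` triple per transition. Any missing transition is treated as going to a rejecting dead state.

Run two small machines in parallel and take their product. The first has 15 states tracking the last 3 symbols read; the second has 4 states tracking whether and how much of `bba` has been seen. A product state is a pair (one from each), accepting exactly when both do. Minimizing collapses redundant product states.
A 10-state machine:
        a   b  
>  q0   q0  q1 
   q1   q0  q2 
   q2   q3  q2 
   q3   q4  q5 
   q4   q6  q7 
   q5   q8  q9 
 * q6   q6  q7 
 * q7   q8  q9 
 * q8   q4  q5 
 * q9   q3  q2 
(> = start, * = accepting)

start=q0; accept=q6,q7,q8,q9; q0-a->q0; q0-b->q1; q1-a->q0; q1-b->q2; q2-a->q3; q2-b->q2; q3-a->q4; q3-b->q5; q4-a->q6; q4-b->q7; q5-a->q8; q5-b->q9; q6-a->q6; q6-b->q7; q7-a->q8; q7-b->q9; q8-a->q4; q8-b->q5; q9-a->q3; q9-b->q2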